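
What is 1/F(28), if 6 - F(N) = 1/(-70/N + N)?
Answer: 51/304 ≈ 0.16776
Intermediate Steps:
F(N) = 6 - 1/(N - 70/N) (F(N) = 6 - 1/(-70/N + N) = 6 - 1/(N - 70/N))
1/F(28) = 1/((-420 - 1*28 + 6*28²)/(-70 + 28²)) = 1/((-420 - 28 + 6*784)/(-70 + 784)) = 1/((-420 - 28 + 4704)/714) = 1/((1/714)*4256) = 1/(304/51) = 51/304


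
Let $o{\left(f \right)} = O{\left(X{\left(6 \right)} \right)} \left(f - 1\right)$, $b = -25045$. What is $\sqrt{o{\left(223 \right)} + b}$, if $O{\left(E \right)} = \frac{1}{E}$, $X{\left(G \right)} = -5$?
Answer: $\frac{i \sqrt{627235}}{5} \approx 158.4 i$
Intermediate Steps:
$o{\left(f \right)} = \frac{1}{5} - \frac{f}{5}$ ($o{\left(f \right)} = \frac{f - 1}{-5} = - \frac{-1 + f}{5} = \frac{1}{5} - \frac{f}{5}$)
$\sqrt{o{\left(223 \right)} + b} = \sqrt{\left(\frac{1}{5} - \frac{223}{5}\right) - 25045} = \sqrt{- \frac{222}{5} - 25045} = \sqrt{- \frac{125447}{5}} = \frac{i \sqrt{627235}}{5}$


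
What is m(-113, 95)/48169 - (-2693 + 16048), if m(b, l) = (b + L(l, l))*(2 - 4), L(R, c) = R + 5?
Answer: -643296969/48169 ≈ -13355.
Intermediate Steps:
L(R, c) = 5 + R
m(b, l) = -10 - 2*b - 2*l (m(b, l) = (b + (5 + l))*(2 - 4) = (5 + b + l)*(-2) = -10 - 2*b - 2*l)
m(-113, 95)/48169 - (-2693 + 16048) = (-10 - 2*(-113) - 2*95)/48169 - (-2693 + 16048) = (-10 + 226 - 190)*(1/48169) - 1*13355 = 26*(1/48169) - 13355 = 26/48169 - 13355 = -643296969/48169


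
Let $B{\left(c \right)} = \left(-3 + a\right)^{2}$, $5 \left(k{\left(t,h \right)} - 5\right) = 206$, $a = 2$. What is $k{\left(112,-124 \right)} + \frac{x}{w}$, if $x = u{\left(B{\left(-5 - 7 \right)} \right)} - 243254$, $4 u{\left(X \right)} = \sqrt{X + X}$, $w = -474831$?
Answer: $\frac{110902231}{2374155} - \frac{\sqrt{2}}{1899324} \approx 46.712$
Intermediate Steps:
$k{\left(t,h \right)} = \frac{231}{5}$ ($k{\left(t,h \right)} = 5 + \frac{1}{5} \cdot 206 = 5 + \frac{206}{5} = \frac{231}{5}$)
$B{\left(c \right)} = 1$ ($B{\left(c \right)} = \left(-3 + 2\right)^{2} = \left(-1\right)^{2} = 1$)
$u{\left(X \right)} = \frac{\sqrt{2} \sqrt{X}}{4}$ ($u{\left(X \right)} = \frac{\sqrt{X + X}}{4} = \frac{\sqrt{2 X}}{4} = \frac{\sqrt{2} \sqrt{X}}{4}$)
$x = -243254 + \frac{\sqrt{2}}{4}$ ($x = \frac{\sqrt{2} \sqrt{1}}{4} - 243254 = \frac{1}{4} \sqrt{2} \cdot 1 - 243254 = \frac{\sqrt{2}}{4} - 243254 = -243254 + \frac{\sqrt{2}}{4} \approx -2.4325 \cdot 10^{5}$)
$k{\left(112,-124 \right)} + \frac{x}{w} = \frac{231}{5} + \frac{-243254 + \frac{\sqrt{2}}{4}}{-474831} = \frac{231}{5} + \left(-243254 + \frac{\sqrt{2}}{4}\right) \left(- \frac{1}{474831}\right) = \frac{231}{5} + \left(\frac{243254}{474831} - \frac{\sqrt{2}}{1899324}\right) = \frac{110902231}{2374155} - \frac{\sqrt{2}}{1899324}$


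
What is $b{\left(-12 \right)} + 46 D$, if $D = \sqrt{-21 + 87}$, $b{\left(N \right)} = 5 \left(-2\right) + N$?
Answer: $-22 + 46 \sqrt{66} \approx 351.71$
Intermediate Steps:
$b{\left(N \right)} = -10 + N$
$D = \sqrt{66} \approx 8.124$
$b{\left(-12 \right)} + 46 D = \left(-10 - 12\right) + 46 \sqrt{66} = -22 + 46 \sqrt{66}$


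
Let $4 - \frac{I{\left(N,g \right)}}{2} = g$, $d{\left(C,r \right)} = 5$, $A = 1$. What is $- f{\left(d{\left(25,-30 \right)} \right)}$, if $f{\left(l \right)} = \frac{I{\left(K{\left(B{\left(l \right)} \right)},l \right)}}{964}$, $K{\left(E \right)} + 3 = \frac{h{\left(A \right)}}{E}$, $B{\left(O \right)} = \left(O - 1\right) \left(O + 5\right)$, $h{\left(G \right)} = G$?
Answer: $\frac{1}{482} \approx 0.0020747$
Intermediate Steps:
$B{\left(O \right)} = \left(-1 + O\right) \left(5 + O\right)$
$K{\left(E \right)} = -3 + \frac{1}{E}$ ($K{\left(E \right)} = -3 + 1 \frac{1}{E} = -3 + \frac{1}{E}$)
$I{\left(N,g \right)} = 8 - 2 g$
$f{\left(l \right)} = \frac{2}{241} - \frac{l}{482}$ ($f{\left(l \right)} = \frac{8 - 2 l}{964} = \left(8 - 2 l\right) \frac{1}{964} = \frac{2}{241} - \frac{l}{482}$)
$- f{\left(d{\left(25,-30 \right)} \right)} = - (\frac{2}{241} - \frac{5}{482}) = \left(-1\right) \left(- \frac{1}{482}\right) = \frac{1}{482}$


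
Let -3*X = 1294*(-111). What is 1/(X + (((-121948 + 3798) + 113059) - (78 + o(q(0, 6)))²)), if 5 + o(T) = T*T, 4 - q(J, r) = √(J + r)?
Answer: 5563/183371414 - 380*√6/275057121 ≈ 2.6953e-5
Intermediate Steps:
X = 47878 (X = -1294*(-111)/3 = -⅓*(-143634) = 47878)
q(J, r) = 4 - √(J + r)
o(T) = -5 + T² (o(T) = -5 + T*T = -5 + T²)
1/(X + (((-121948 + 3798) + 113059) - (78 + o(q(0, 6)))²)) = 1/(47878 + (((-121948 + 3798) + 113059) - (78 + (-5 + (4 - √(0 + 6))²))²)) = 1/(47878 + ((-118150 + 113059) - (78 + (-5 + (4 - √6)²))²)) = 1/(47878 + (-5091 - (73 + (4 - √6)²)²)) = 1/(42787 - (73 + (4 - √6)²)²)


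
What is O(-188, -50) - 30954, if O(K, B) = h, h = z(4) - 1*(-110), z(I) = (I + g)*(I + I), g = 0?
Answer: -30812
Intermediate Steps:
z(I) = 2*I**2 (z(I) = (I + 0)*(I + I) = I*(2*I) = 2*I**2)
h = 142 (h = 2*4**2 - 1*(-110) = 2*16 + 110 = 32 + 110 = 142)
O(K, B) = 142
O(-188, -50) - 30954 = 142 - 30954 = -30812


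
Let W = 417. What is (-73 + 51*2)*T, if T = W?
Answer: 12093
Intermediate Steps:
T = 417
(-73 + 51*2)*T = (-73 + 51*2)*417 = (-73 + 102)*417 = 29*417 = 12093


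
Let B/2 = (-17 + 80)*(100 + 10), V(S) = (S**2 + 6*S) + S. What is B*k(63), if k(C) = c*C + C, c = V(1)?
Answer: 7858620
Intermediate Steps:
V(S) = S**2 + 7*S
c = 8 (c = 1*(7 + 1) = 1*8 = 8)
k(C) = 9*C (k(C) = 8*C + C = 9*C)
B = 13860 (B = 2*((-17 + 80)*(100 + 10)) = 2*(63*110) = 2*6930 = 13860)
B*k(63) = 13860*(9*63) = 13860*567 = 7858620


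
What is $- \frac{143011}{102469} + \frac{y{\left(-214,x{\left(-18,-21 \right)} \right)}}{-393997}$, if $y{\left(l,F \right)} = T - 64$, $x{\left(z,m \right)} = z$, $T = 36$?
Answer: $- \frac{56343035835}{40372478593} \approx -1.3956$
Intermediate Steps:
$y{\left(l,F \right)} = -28$ ($y{\left(l,F \right)} = 36 - 64 = -28$)
$- \frac{143011}{102469} + \frac{y{\left(-214,x{\left(-18,-21 \right)} \right)}}{-393997} = - \frac{143011}{102469} - \frac{28}{-393997} = \left(-143011\right) \frac{1}{102469} - - \frac{28}{393997} = - \frac{143011}{102469} + \frac{28}{393997} = - \frac{56343035835}{40372478593}$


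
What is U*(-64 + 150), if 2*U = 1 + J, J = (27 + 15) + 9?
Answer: 2236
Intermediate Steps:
J = 51 (J = 42 + 9 = 51)
U = 26 (U = (1 + 51)/2 = (½)*52 = 26)
U*(-64 + 150) = 26*(-64 + 150) = 26*86 = 2236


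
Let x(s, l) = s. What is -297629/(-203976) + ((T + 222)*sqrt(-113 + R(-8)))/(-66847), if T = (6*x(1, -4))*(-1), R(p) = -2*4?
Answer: 297629/203976 - 216*I/6077 ≈ 1.4591 - 0.035544*I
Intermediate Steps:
R(p) = -8
T = -6 (T = (6*1)*(-1) = 6*(-1) = -6)
-297629/(-203976) + ((T + 222)*sqrt(-113 + R(-8)))/(-66847) = -297629/(-203976) + ((-6 + 222)*sqrt(-113 - 8))/(-66847) = -297629*(-1/203976) + (216*sqrt(-121))*(-1/66847) = 297629/203976 + (216*(11*I))*(-1/66847) = 297629/203976 + (2376*I)*(-1/66847) = 297629/203976 - 216*I/6077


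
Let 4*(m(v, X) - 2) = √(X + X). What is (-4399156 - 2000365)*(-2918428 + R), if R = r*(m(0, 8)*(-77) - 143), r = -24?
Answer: 18619099172492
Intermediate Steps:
m(v, X) = 2 + √2*√X/4 (m(v, X) = 2 + √(X + X)/4 = 2 + √(2*X)/4 = 2 + (√2*√X)/4 = 2 + √2*√X/4)
R = 8976 (R = -24*((2 + √2*√8/4)*(-77) - 143) = -24*((2 + √2*(2*√2)/4)*(-77) - 143) = -24*((2 + 1)*(-77) - 143) = -24*(3*(-77) - 143) = -24*(-231 - 143) = -24*(-374) = 8976)
(-4399156 - 2000365)*(-2918428 + R) = (-4399156 - 2000365)*(-2918428 + 8976) = -6399521*(-2909452) = 18619099172492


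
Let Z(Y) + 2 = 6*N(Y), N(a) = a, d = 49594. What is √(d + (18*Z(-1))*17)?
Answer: √47146 ≈ 217.13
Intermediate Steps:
Z(Y) = -2 + 6*Y
√(d + (18*Z(-1))*17) = √(49594 + (18*(-2 + 6*(-1)))*17) = √(49594 + (18*(-2 - 6))*17) = √(49594 + (18*(-8))*17) = √(49594 - 144*17) = √(49594 - 2448) = √47146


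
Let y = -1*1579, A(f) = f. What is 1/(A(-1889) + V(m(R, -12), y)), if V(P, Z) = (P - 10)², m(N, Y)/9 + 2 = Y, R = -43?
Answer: 1/16607 ≈ 6.0216e-5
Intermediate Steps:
m(N, Y) = -18 + 9*Y
y = -1579
V(P, Z) = (-10 + P)²
1/(A(-1889) + V(m(R, -12), y)) = 1/(-1889 + (-10 + (-18 + 9*(-12)))²) = 1/(-1889 + (-10 + (-18 - 108))²) = 1/(-1889 + (-10 - 126)²) = 1/(-1889 + (-136)²) = 1/(-1889 + 18496) = 1/16607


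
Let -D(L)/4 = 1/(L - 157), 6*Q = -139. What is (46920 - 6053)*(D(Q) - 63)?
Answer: -2782184493/1081 ≈ -2.5737e+6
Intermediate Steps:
Q = -139/6 (Q = (⅙)*(-139) = -139/6 ≈ -23.167)
D(L) = -4/(-157 + L) (D(L) = -4/(L - 157) = -4/(-157 + L))
(46920 - 6053)*(D(Q) - 63) = (46920 - 6053)*(-4/(-157 - 139/6) - 63) = 40867*(-4/(-1081/6) - 63) = 40867*(-4*(-6/1081) - 63) = 40867*(24/1081 - 63) = 40867*(-68079/1081) = -2782184493/1081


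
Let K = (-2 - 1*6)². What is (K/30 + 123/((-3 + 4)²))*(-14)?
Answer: -26278/15 ≈ -1751.9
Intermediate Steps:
K = 64 (K = (-2 - 6)² = (-8)² = 64)
(K/30 + 123/((-3 + 4)²))*(-14) = (64/30 + 123/((-3 + 4)²))*(-14) = (64*(1/30) + 123/(1²))*(-14) = (32/15 + 123/1)*(-14) = (32/15 + 123*1)*(-14) = (32/15 + 123)*(-14) = (1877/15)*(-14) = -26278/15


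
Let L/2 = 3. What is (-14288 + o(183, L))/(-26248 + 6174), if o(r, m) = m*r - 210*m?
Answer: 7225/10037 ≈ 0.71984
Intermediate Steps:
L = 6 (L = 2*3 = 6)
o(r, m) = -210*m + m*r
(-14288 + o(183, L))/(-26248 + 6174) = (-14288 + 6*(-210 + 183))/(-26248 + 6174) = (-14288 + 6*(-27))/(-20074) = (-14288 - 162)*(-1/20074) = -14450*(-1/20074) = 7225/10037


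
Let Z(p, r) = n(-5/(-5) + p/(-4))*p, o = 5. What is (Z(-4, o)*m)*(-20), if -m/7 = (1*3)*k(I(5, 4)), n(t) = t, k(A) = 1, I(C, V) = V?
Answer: -3360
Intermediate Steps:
Z(p, r) = p*(1 - p/4) (Z(p, r) = (-5/(-5) + p/(-4))*p = (-5*(-1/5) + p*(-1/4))*p = (1 - p/4)*p = p*(1 - p/4))
m = -21 (m = -7*1*3 = -21 ≈ -21.000)
(Z(-4, o)*m)*(-20) = (((1/4)*(-4)*(4 - 1*(-4)))*(-21))*(-20) = (((1/4)*(-4)*(4 + 4))*(-21))*(-20) = (((1/4)*(-4)*8)*(-21))*(-20) = -8*(-21)*(-20) = 168*(-20) = -3360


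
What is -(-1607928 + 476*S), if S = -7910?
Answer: 5373088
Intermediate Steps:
-(-1607928 + 476*S) = -476/(1/(-7910 - 3378)) = -476/(1/(-11288)) = -476/(-1/11288) = -476*(-11288) = 5373088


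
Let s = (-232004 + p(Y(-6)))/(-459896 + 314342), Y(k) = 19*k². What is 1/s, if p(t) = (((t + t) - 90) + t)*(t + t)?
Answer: -4281/72118 ≈ -0.059361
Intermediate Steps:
p(t) = 2*t*(-90 + 3*t) (p(t) = ((2*t - 90) + t)*(2*t) = ((-90 + 2*t) + t)*(2*t) = (-90 + 3*t)*(2*t) = 2*t*(-90 + 3*t))
s = -72118/4281 (s = (-232004 + 6*(19*(-6)²)*(-30 + 19*(-6)²))/(-459896 + 314342) = (-232004 + 6*(19*36)*(-30 + 19*36))/(-145554) = (-232004 + 6*684*(-30 + 684))*(-1/145554) = (-232004 + 6*684*654)*(-1/145554) = (-232004 + 2684016)*(-1/145554) = 2452012*(-1/145554) = -72118/4281 ≈ -16.846)
1/s = 1/(-72118/4281) = -4281/72118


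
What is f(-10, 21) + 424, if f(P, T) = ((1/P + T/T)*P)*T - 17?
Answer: 218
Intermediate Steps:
f(P, T) = -17 + P*T*(1 + 1/P) (f(P, T) = ((1/P + 1)*P)*T - 17 = ((1 + 1/P)*P)*T - 17 = (P*(1 + 1/P))*T - 17 = P*T*(1 + 1/P) - 17 = -17 + P*T*(1 + 1/P))
f(-10, 21) + 424 = (-17 + 21 - 10*21) + 424 = (-17 + 21 - 210) + 424 = -206 + 424 = 218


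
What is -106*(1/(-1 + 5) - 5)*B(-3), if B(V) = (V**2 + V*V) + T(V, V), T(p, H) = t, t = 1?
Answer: 19133/2 ≈ 9566.5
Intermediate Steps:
T(p, H) = 1
B(V) = 1 + 2*V**2 (B(V) = (V**2 + V*V) + 1 = (V**2 + V**2) + 1 = 2*V**2 + 1 = 1 + 2*V**2)
-106*(1/(-1 + 5) - 5)*B(-3) = -106*(1/(-1 + 5) - 5)*(1 + 2*(-3)**2) = -106*(1/4 - 5)*(1 + 2*9) = -106*(1/4 - 5)*(1 + 18) = -(-1007)*19/2 = -106*(-361/4) = 19133/2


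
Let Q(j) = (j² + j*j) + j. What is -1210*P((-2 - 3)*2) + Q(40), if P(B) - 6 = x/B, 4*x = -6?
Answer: -8403/2 ≈ -4201.5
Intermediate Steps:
x = -3/2 (x = (¼)*(-6) = -3/2 ≈ -1.5000)
P(B) = 6 - 3/(2*B)
Q(j) = j + 2*j² (Q(j) = (j² + j²) + j = 2*j² + j = j + 2*j²)
-1210*P((-2 - 3)*2) + Q(40) = -1210*(6 - 3*1/(2*(-2 - 3))/2) + 40*(1 + 2*40) = -1210*(6 - 3/(2*((-5*2)))) + 40*(1 + 80) = -1210*(6 - 3/2/(-10)) + 40*81 = -1210*(6 - 3/2*(-⅒)) + 3240 = -1210*(6 + 3/20) + 3240 = -1210*123/20 + 3240 = -14883/2 + 3240 = -8403/2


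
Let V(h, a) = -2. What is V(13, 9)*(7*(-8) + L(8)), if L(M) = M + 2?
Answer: 92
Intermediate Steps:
L(M) = 2 + M
V(13, 9)*(7*(-8) + L(8)) = -2*(7*(-8) + (2 + 8)) = -2*(-56 + 10) = -2*(-46) = 92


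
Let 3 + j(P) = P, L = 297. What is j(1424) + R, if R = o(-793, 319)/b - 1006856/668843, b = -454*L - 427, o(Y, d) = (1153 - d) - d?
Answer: 25684564587662/18094209679 ≈ 1419.5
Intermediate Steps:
j(P) = -3 + P
o(Y, d) = 1153 - 2*d
b = -135265 (b = -454*297 - 427 = -134838 - 427 = -135265)
R = -27307366197/18094209679 (R = (1153 - 2*319)/(-135265) - 1006856/668843 = (1153 - 638)*(-1/135265) - 1006856*1/668843 = 515*(-1/135265) - 1006856/668843 = -103/27053 - 1006856/668843 = -27307366197/18094209679 ≈ -1.5092)
j(1424) + R = (-3 + 1424) - 27307366197/18094209679 = 1421 - 27307366197/18094209679 = 25684564587662/18094209679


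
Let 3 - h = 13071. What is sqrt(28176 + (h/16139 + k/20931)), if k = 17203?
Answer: sqrt(3215235030158850474237)/337805409 ≈ 167.86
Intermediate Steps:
h = -13068 (h = 3 - 1*13071 = 3 - 13071 = -13068)
sqrt(28176 + (h/16139 + k/20931)) = sqrt(28176 + (-13068/16139 + 17203/20931)) = sqrt(28176 + 4112909/337805409) = sqrt(9518009316893/337805409) = sqrt(3215235030158850474237)/337805409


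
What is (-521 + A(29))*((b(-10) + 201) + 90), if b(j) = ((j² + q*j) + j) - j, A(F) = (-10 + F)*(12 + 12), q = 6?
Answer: -21515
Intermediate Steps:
A(F) = -240 + 24*F (A(F) = (-10 + F)*24 = -240 + 24*F)
b(j) = j² + 6*j (b(j) = ((j² + 6*j) + j) - j = (j² + 7*j) - j = j² + 6*j)
(-521 + A(29))*((b(-10) + 201) + 90) = (-521 + (-240 + 24*29))*((-10*(6 - 10) + 201) + 90) = (-521 + (-240 + 696))*((-10*(-4) + 201) + 90) = (-521 + 456)*((40 + 201) + 90) = -65*(241 + 90) = -65*331 = -21515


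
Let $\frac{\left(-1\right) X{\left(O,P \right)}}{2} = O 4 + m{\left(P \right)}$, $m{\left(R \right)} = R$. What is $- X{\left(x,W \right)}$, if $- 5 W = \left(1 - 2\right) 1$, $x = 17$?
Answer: $\frac{682}{5} \approx 136.4$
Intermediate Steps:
$W = \frac{1}{5}$ ($W = - \frac{\left(1 - 2\right) 1}{5} = - \frac{\left(-1\right) 1}{5} = \left(- \frac{1}{5}\right) \left(-1\right) = \frac{1}{5} \approx 0.2$)
$X{\left(O,P \right)} = - 8 O - 2 P$ ($X{\left(O,P \right)} = - 2 \left(O 4 + P\right) = - 2 \left(4 O + P\right) = - 2 \left(P + 4 O\right) = - 8 O - 2 P$)
$- X{\left(x,W \right)} = - (\left(-8\right) 17 - \frac{2}{5}) = - (-136 - \frac{2}{5}) = \left(-1\right) \left(- \frac{682}{5}\right) = \frac{682}{5}$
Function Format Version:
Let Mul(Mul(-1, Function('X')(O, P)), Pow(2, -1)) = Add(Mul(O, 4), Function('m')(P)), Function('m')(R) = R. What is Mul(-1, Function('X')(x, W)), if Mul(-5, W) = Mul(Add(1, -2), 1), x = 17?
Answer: Rational(682, 5) ≈ 136.40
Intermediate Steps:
W = Rational(1, 5) (W = Mul(Rational(-1, 5), Mul(Add(1, -2), 1)) = Mul(Rational(-1, 5), Mul(-1, 1)) = Mul(Rational(-1, 5), -1) = Rational(1, 5) ≈ 0.20000)
Function('X')(O, P) = Add(Mul(-8, O), Mul(-2, P)) (Function('X')(O, P) = Mul(-2, Add(Mul(O, 4), P)) = Mul(-2, Add(Mul(4, O), P)) = Mul(-2, Add(P, Mul(4, O))) = Add(Mul(-8, O), Mul(-2, P)))
Mul(-1, Function('X')(x, W)) = Mul(-1, Add(Mul(-8, 17), Mul(-2, Rational(1, 5)))) = Mul(-1, Add(-136, Rational(-2, 5))) = Mul(-1, Rational(-682, 5)) = Rational(682, 5)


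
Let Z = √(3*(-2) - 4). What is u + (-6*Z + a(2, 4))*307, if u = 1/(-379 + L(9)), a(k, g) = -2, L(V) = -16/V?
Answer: -2104187/3427 - 1842*I*√10 ≈ -614.0 - 5824.9*I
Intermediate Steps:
Z = I*√10 (Z = √(-6 - 4) = √(-10) = I*√10 ≈ 3.1623*I)
u = -9/3427 (u = 1/(-379 - 16/9) = 1/(-3427/9) = -9/3427 ≈ -0.0026262)
u + (-6*Z + a(2, 4))*307 = -9/3427 + (-6*I*√10 - 2)*307 = -9/3427 + (-2 - 6*I*√10)*307 = -9/3427 + (-614 - 1842*I*√10) = -2104187/3427 - 1842*I*√10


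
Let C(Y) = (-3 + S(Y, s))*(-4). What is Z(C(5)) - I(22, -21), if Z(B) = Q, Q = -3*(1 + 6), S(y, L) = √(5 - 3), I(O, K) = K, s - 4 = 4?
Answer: 0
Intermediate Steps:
s = 8 (s = 4 + 4 = 8)
S(y, L) = √2
C(Y) = 12 - 4*√2 (C(Y) = (-3 + √2)*(-4) = 12 - 4*√2)
Q = -21 (Q = -3*7 = -21)
Z(B) = -21
Z(C(5)) - I(22, -21) = -21 - 1*(-21) = -21 + 21 = 0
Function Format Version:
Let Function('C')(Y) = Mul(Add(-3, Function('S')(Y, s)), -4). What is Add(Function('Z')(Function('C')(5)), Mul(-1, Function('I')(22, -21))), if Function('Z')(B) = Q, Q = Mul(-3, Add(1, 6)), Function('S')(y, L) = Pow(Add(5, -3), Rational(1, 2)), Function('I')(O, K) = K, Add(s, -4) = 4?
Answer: 0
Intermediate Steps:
s = 8 (s = Add(4, 4) = 8)
Function('S')(y, L) = Pow(2, Rational(1, 2))
Function('C')(Y) = Add(12, Mul(-4, Pow(2, Rational(1, 2)))) (Function('C')(Y) = Mul(Add(-3, Pow(2, Rational(1, 2))), -4) = Add(12, Mul(-4, Pow(2, Rational(1, 2)))))
Q = -21 (Q = Mul(-3, 7) = -21)
Function('Z')(B) = -21
Add(Function('Z')(Function('C')(5)), Mul(-1, Function('I')(22, -21))) = Add(-21, Mul(-1, -21)) = Add(-21, 21) = 0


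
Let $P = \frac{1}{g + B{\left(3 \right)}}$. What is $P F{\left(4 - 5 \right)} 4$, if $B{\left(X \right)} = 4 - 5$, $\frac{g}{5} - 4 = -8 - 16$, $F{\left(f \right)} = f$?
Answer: $\frac{4}{101} \approx 0.039604$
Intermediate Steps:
$g = -100$ ($g = 20 + 5 \left(-8 - 16\right) = 20 + 5 \left(-24\right) = 20 - 120 = -100$)
$B{\left(X \right)} = -1$
$P = - \frac{1}{101}$ ($P = \frac{1}{-100 - 1} = \frac{1}{-101} = - \frac{1}{101} \approx -0.009901$)
$P F{\left(4 - 5 \right)} 4 = - \frac{4 - 5}{101} \cdot 4 = \left(- \frac{1}{101}\right) \left(-1\right) 4 = \frac{1}{101} \cdot 4 = \frac{4}{101}$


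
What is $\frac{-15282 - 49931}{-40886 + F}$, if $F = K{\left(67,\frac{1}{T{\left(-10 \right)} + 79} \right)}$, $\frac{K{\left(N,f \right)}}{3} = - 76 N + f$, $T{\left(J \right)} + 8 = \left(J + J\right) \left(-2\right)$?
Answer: $\frac{2412881}{2077993} \approx 1.1612$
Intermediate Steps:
$T{\left(J \right)} = -8 - 4 J$ ($T{\left(J \right)} = -8 + \left(J + J\right) \left(-2\right) = -8 + 2 J \left(-2\right) = -8 - 4 J$)
$K{\left(N,f \right)} = - 228 N + 3 f$ ($K{\left(N,f \right)} = 3 \left(- 76 N + f\right) = 3 \left(f - 76 N\right) = - 228 N + 3 f$)
$F = - \frac{565211}{37}$ ($F = \left(-228\right) 67 + \frac{3}{\left(-8 - -40\right) + 79} = -15276 + \frac{3}{\left(-8 + 40\right) + 79} = -15276 + \frac{3}{32 + 79} = -15276 + \frac{3}{111} = -15276 + 3 \cdot \frac{1}{111} = -15276 + \frac{1}{37} = - \frac{565211}{37} \approx -15276.0$)
$\frac{-15282 - 49931}{-40886 + F} = \frac{-15282 - 49931}{-40886 - \frac{565211}{37}} = - \frac{65213}{- \frac{2077993}{37}} = \left(-65213\right) \left(- \frac{37}{2077993}\right) = \frac{2412881}{2077993}$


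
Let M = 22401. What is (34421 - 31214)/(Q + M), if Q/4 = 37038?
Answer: 1069/56851 ≈ 0.018804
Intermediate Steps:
Q = 148152 (Q = 4*37038 = 148152)
(34421 - 31214)/(Q + M) = (34421 - 31214)/(148152 + 22401) = 3207/170553 = 3207*(1/170553) = 1069/56851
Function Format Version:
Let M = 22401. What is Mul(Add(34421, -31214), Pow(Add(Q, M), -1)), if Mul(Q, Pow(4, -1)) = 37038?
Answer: Rational(1069, 56851) ≈ 0.018804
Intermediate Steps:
Q = 148152 (Q = Mul(4, 37038) = 148152)
Mul(Add(34421, -31214), Pow(Add(Q, M), -1)) = Mul(Add(34421, -31214), Pow(Add(148152, 22401), -1)) = Mul(3207, Pow(170553, -1)) = Mul(3207, Rational(1, 170553)) = Rational(1069, 56851)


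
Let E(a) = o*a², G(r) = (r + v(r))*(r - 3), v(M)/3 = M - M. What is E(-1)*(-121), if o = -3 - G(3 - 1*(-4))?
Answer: 3751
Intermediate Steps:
v(M) = 0 (v(M) = 3*(M - M) = 3*0 = 0)
G(r) = r*(-3 + r) (G(r) = (r + 0)*(r - 3) = r*(-3 + r))
o = -31 (o = -3 - (3 - 1*(-4))*(-3 + (3 - 1*(-4))) = -3 - (3 + 4)*(-3 + (3 + 4)) = -3 - 7*(-3 + 7) = -3 - 7*4 = -3 - 1*28 = -3 - 28 = -31)
E(a) = -31*a²
E(-1)*(-121) = -31*(-1)²*(-121) = -31*1*(-121) = -31*(-121) = 3751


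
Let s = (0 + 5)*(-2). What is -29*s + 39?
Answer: 329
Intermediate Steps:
s = -10 (s = 5*(-2) = -10)
-29*s + 39 = -29*(-10) + 39 = 290 + 39 = 329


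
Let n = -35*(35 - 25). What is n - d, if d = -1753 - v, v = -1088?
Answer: 315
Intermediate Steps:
d = -665 (d = -1753 - 1*(-1088) = -1753 + 1088 = -665)
n = -350 (n = -35*10 = -350)
n - d = -350 - 1*(-665) = -350 + 665 = 315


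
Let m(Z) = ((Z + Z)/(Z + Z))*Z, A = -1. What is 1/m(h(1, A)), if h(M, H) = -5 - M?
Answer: -⅙ ≈ -0.16667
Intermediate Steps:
m(Z) = Z (m(Z) = ((2*Z)/((2*Z)))*Z = ((2*Z)*(1/(2*Z)))*Z = 1*Z = Z)
1/m(h(1, A)) = 1/(-5 - 1*1) = 1/(-5 - 1) = 1/(-6) = -⅙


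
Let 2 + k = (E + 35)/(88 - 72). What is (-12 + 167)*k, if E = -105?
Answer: -7905/8 ≈ -988.13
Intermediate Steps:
k = -51/8 (k = -2 + (-105 + 35)/(88 - 72) = -2 - 70/16 = -2 - 70*1/16 = -2 - 35/8 = -51/8 ≈ -6.3750)
(-12 + 167)*k = (-12 + 167)*(-51/8) = 155*(-51/8) = -7905/8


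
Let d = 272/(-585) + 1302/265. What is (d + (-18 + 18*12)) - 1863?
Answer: -51485407/31005 ≈ -1660.6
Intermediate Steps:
d = 137918/31005 (d = 272*(-1/585) + 1302*(1/265) = -272/585 + 1302/265 = 137918/31005 ≈ 4.4482)
(d + (-18 + 18*12)) - 1863 = (137918/31005 + (-18 + 18*12)) - 1863 = (137918/31005 + (-18 + 216)) - 1863 = (137918/31005 + 198) - 1863 = 6276908/31005 - 1863 = -51485407/31005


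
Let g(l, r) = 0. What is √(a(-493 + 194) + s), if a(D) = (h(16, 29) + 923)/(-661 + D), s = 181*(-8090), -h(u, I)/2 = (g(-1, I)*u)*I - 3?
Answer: I*√21085789935/120 ≈ 1210.1*I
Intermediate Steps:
h(u, I) = 6 (h(u, I) = -2*((0*u)*I - 3) = -2*(0*I - 3) = -2*(0 - 3) = -2*(-3) = 6)
s = -1464290
a(D) = 929/(-661 + D) (a(D) = (6 + 923)/(-661 + D) = 929/(-661 + D))
√(a(-493 + 194) + s) = √(929/(-661 + (-493 + 194)) - 1464290) = √(929/(-661 - 299) - 1464290) = √(929/(-960) - 1464290) = √(929*(-1/960) - 1464290) = √(-929/960 - 1464290) = √(-1405719329/960) = I*√21085789935/120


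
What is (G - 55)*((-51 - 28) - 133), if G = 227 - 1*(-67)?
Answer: -50668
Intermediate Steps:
G = 294 (G = 227 + 67 = 294)
(G - 55)*((-51 - 28) - 133) = (294 - 55)*((-51 - 28) - 133) = 239*(-79 - 133) = 239*(-212) = -50668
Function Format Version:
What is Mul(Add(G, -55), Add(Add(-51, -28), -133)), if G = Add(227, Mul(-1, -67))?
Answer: -50668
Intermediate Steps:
G = 294 (G = Add(227, 67) = 294)
Mul(Add(G, -55), Add(Add(-51, -28), -133)) = Mul(Add(294, -55), Add(Add(-51, -28), -133)) = Mul(239, Add(-79, -133)) = Mul(239, -212) = -50668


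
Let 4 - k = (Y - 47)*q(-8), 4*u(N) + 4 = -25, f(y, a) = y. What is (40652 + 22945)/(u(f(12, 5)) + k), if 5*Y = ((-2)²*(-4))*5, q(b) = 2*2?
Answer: 254388/995 ≈ 255.67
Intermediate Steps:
q(b) = 4
u(N) = -29/4 (u(N) = -1 + (¼)*(-25) = -1 - 25/4 = -29/4)
Y = -16 (Y = (((-2)²*(-4))*5)/5 = ((4*(-4))*5)/5 = (-16*5)/5 = (⅕)*(-80) = -16)
k = 256 (k = 4 - (-16 - 47)*4 = 4 - (-63)*4 = 4 - 1*(-252) = 4 + 252 = 256)
(40652 + 22945)/(u(f(12, 5)) + k) = (40652 + 22945)/(-29/4 + 256) = 63597/(995/4) = 63597*(4/995) = 254388/995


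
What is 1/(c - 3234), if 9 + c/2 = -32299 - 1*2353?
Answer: -1/72556 ≈ -1.3782e-5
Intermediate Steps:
c = -69322 (c = -18 + 2*(-32299 - 1*2353) = -18 + 2*(-32299 - 2353) = -18 + 2*(-34652) = -18 - 69304 = -69322)
1/(c - 3234) = 1/(-69322 - 3234) = 1/(-72556) = -1/72556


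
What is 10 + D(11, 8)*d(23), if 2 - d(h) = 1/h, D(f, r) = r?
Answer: 590/23 ≈ 25.652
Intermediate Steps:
d(h) = 2 - 1/h
10 + D(11, 8)*d(23) = 10 + 8*(2 - 1/23) = 10 + 8*(45/23) = 10 + 360/23 = 590/23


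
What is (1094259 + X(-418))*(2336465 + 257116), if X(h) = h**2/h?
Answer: 2836965234621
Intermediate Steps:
X(h) = h
(1094259 + X(-418))*(2336465 + 257116) = (1094259 - 418)*(2336465 + 257116) = 1093841*2593581 = 2836965234621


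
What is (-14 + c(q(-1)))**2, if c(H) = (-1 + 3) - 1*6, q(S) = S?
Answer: 324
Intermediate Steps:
c(H) = -4 (c(H) = 2 - 6 = -4)
(-14 + c(q(-1)))**2 = (-14 - 4)**2 = (-18)**2 = 324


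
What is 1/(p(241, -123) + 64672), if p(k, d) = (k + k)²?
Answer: 1/296996 ≈ 3.3670e-6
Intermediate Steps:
p(k, d) = 4*k² (p(k, d) = (2*k)² = 4*k²)
1/(p(241, -123) + 64672) = 1/(4*241² + 64672) = 1/(4*58081 + 64672) = 1/(232324 + 64672) = 1/296996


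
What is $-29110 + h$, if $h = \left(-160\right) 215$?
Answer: $-63510$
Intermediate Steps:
$h = -34400$
$-29110 + h = -29110 - 34400 = -63510$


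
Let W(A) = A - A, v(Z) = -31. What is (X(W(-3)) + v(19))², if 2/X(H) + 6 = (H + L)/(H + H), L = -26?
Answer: 961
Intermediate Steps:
W(A) = 0
X(H) = 2/(-6 + (-26 + H)/(2*H)) (X(H) = 2/(-6 + (H - 26)/(H + H)) = 2/(-6 + (-26 + H)/((2*H))) = 2/(-6 + (-26 + H)*(1/(2*H))) = 2/(-6 + (-26 + H)/(2*H)))
(X(W(-3)) + v(19))² = (-4*0/(26 + 11*0) - 31)² = (-4*0/(26 + 0) - 31)² = (-4*0/26 - 31)² = (-4*0*1/26 - 31)² = (0 - 31)² = (-31)² = 961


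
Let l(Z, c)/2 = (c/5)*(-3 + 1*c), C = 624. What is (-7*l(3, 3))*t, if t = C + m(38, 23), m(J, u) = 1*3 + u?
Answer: 0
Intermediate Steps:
m(J, u) = 3 + u
l(Z, c) = 2*c*(-3 + c)/5 (l(Z, c) = 2*((c/5)*(-3 + 1*c)) = 2*((c*(⅕))*(-3 + c)) = 2*((c/5)*(-3 + c)) = 2*(c*(-3 + c)/5) = 2*c*(-3 + c)/5)
t = 650 (t = 624 + (3 + 23) = 624 + 26 = 650)
(-7*l(3, 3))*t = -14*3*(-3 + 3)/5*650 = -14*3*0/5*650 = -7*0*650 = 0*650 = 0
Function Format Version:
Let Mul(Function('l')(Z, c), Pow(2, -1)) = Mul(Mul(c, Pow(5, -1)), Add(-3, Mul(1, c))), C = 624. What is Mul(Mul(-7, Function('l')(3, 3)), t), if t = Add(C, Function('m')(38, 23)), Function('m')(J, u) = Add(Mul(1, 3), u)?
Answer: 0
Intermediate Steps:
Function('m')(J, u) = Add(3, u)
Function('l')(Z, c) = Mul(Rational(2, 5), c, Add(-3, c)) (Function('l')(Z, c) = Mul(2, Mul(Mul(c, Pow(5, -1)), Add(-3, Mul(1, c)))) = Mul(2, Mul(Mul(c, Rational(1, 5)), Add(-3, c))) = Mul(2, Mul(Mul(Rational(1, 5), c), Add(-3, c))) = Mul(2, Mul(Rational(1, 5), c, Add(-3, c))) = Mul(Rational(2, 5), c, Add(-3, c)))
t = 650 (t = Add(624, Add(3, 23)) = Add(624, 26) = 650)
Mul(Mul(-7, Function('l')(3, 3)), t) = Mul(Mul(-7, Mul(Rational(2, 5), 3, Add(-3, 3))), 650) = Mul(Mul(-7, Mul(Rational(2, 5), 3, 0)), 650) = Mul(Mul(-7, 0), 650) = Mul(0, 650) = 0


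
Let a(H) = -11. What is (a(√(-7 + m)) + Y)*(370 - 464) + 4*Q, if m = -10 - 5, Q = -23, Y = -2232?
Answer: 210750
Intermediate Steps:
m = -15
(a(√(-7 + m)) + Y)*(370 - 464) + 4*Q = (-11 - 2232)*(370 - 464) + 4*(-23) = -2243*(-94) - 92 = 210842 - 92 = 210750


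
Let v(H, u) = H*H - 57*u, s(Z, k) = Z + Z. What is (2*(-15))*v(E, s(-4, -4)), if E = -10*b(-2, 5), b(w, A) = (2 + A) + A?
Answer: -445680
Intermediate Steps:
b(w, A) = 2 + 2*A
s(Z, k) = 2*Z
E = -120 (E = -10*(2 + 2*5) = -10*(2 + 10) = -10*12 = -120)
v(H, u) = H² - 57*u
(2*(-15))*v(E, s(-4, -4)) = (2*(-15))*((-120)² - 114*(-4)) = -30*(14400 - 57*(-8)) = -30*(14400 + 456) = -30*14856 = -445680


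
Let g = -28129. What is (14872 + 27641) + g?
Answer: 14384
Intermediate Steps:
(14872 + 27641) + g = (14872 + 27641) - 28129 = 42513 - 28129 = 14384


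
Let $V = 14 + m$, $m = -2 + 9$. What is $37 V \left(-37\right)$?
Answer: $-28749$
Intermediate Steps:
$m = 7$
$V = 21$ ($V = 14 + 7 = 21$)
$37 V \left(-37\right) = 37 \cdot 21 \left(-37\right) = 777 \left(-37\right) = -28749$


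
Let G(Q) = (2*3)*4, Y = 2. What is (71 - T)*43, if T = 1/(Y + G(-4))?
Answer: 79335/26 ≈ 3051.3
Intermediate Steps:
G(Q) = 24 (G(Q) = 6*4 = 24)
T = 1/26 (T = 1/(2 + 24) = 1/26 ≈ 0.038462)
(71 - T)*43 = (71 - 1*1/26)*43 = (71 - 1/26)*43 = (1845/26)*43 = 79335/26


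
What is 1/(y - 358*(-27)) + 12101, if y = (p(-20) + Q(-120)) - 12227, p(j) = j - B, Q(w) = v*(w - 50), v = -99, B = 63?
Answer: 171664787/14186 ≈ 12101.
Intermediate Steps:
Q(w) = 4950 - 99*w (Q(w) = -99*(w - 50) = -99*(-50 + w) = 4950 - 99*w)
p(j) = -63 + j (p(j) = j - 1*63 = j - 63 = -63 + j)
y = 4520 (y = ((-63 - 20) + (4950 - 99*(-120))) - 12227 = (-83 + (4950 + 11880)) - 12227 = (-83 + 16830) - 12227 = 16747 - 12227 = 4520)
1/(y - 358*(-27)) + 12101 = 1/(4520 - 358*(-27)) + 12101 = 1/(4520 + 9666) + 12101 = 1/14186 + 12101 = 171664787/14186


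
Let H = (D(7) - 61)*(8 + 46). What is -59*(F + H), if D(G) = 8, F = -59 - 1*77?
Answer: 176882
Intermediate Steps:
F = -136 (F = -59 - 77 = -136)
H = -2862 (H = (8 - 61)*(8 + 46) = -53*54 = -2862)
-59*(F + H) = -59*(-136 - 2862) = -59*(-2998) = 176882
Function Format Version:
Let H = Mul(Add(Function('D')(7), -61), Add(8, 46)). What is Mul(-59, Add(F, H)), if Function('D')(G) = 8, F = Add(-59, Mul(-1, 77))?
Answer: 176882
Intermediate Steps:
F = -136 (F = Add(-59, -77) = -136)
H = -2862 (H = Mul(Add(8, -61), Add(8, 46)) = Mul(-53, 54) = -2862)
Mul(-59, Add(F, H)) = Mul(-59, Add(-136, -2862)) = Mul(-59, -2998) = 176882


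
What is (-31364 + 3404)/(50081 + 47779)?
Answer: -2/7 ≈ -0.28571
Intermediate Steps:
(-31364 + 3404)/(50081 + 47779) = -27960/97860 = -27960*1/97860 = -2/7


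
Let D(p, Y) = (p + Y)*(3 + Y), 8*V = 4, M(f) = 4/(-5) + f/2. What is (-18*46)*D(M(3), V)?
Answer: -17388/5 ≈ -3477.6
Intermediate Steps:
M(f) = -⅘ + f/2 (M(f) = 4*(-⅕) + f*(½) = -⅘ + f/2)
V = ½ (V = (⅛)*4 = ½ ≈ 0.50000)
D(p, Y) = (3 + Y)*(Y + p) (D(p, Y) = (Y + p)*(3 + Y) = (3 + Y)*(Y + p))
(-18*46)*D(M(3), V) = (-18*46)*((½)² + 3*(½) + 3*(-⅘ + (½)*3) + (-⅘ + (½)*3)/2) = -828*(¼ + 3/2 + 3*(-⅘ + 3/2) + (-⅘ + 3/2)/2) = -828*(¼ + 3/2 + 3*(7/10) + (½)*(7/10)) = -828*(¼ + 3/2 + 21/10 + 7/20) = -828*21/5 = -17388/5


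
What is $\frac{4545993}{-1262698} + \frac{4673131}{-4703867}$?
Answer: $- \frac{27284499622369}{5939563453166} \approx -4.5937$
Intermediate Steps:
$\frac{4545993}{-1262698} + \frac{4673131}{-4703867} = 4545993 \left(- \frac{1}{1262698}\right) + 4673131 \left(- \frac{1}{4703867}\right) = - \frac{4545993}{1262698} - \frac{4673131}{4703867} = - \frac{27284499622369}{5939563453166}$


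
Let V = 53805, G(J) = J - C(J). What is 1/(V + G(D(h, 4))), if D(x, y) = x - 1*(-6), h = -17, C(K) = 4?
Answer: 1/53790 ≈ 1.8591e-5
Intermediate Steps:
D(x, y) = 6 + x (D(x, y) = x + 6 = 6 + x)
G(J) = -4 + J (G(J) = J - 1*4 = J - 4 = -4 + J)
1/(V + G(D(h, 4))) = 1/(53805 + (-4 + (6 - 17))) = 1/(53805 + (-4 - 11)) = 1/(53805 - 15) = 1/53790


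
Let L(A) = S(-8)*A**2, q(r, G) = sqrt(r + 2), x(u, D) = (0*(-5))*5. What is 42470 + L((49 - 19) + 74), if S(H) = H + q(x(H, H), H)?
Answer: -44058 + 10816*sqrt(2) ≈ -28762.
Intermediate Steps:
x(u, D) = 0 (x(u, D) = 0*5 = 0)
q(r, G) = sqrt(2 + r)
S(H) = H + sqrt(2) (S(H) = H + sqrt(2 + 0) = H + sqrt(2))
L(A) = A**2*(-8 + sqrt(2)) (L(A) = (-8 + sqrt(2))*A**2 = A**2*(-8 + sqrt(2)))
42470 + L((49 - 19) + 74) = 42470 + ((49 - 19) + 74)**2*(-8 + sqrt(2)) = 42470 + (30 + 74)**2*(-8 + sqrt(2)) = 42470 + 104**2*(-8 + sqrt(2)) = 42470 + 10816*(-8 + sqrt(2)) = 42470 + (-86528 + 10816*sqrt(2)) = -44058 + 10816*sqrt(2)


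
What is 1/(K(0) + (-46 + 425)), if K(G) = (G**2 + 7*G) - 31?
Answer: 1/348 ≈ 0.0028736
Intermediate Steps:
K(G) = -31 + G**2 + 7*G
1/(K(0) + (-46 + 425)) = 1/((-31 + 0**2 + 7*0) + (-46 + 425)) = 1/((-31 + 0 + 0) + 379) = 1/(-31 + 379) = 1/348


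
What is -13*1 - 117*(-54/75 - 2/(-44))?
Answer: 36257/550 ≈ 65.922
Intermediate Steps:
-13*1 - 117*(-54/75 - 2/(-44)) = -13 - 117*(-54*1/75 - 2*(-1/44)) = -13 - 117*(-18/25 + 1/22) = -13 - 117*(-371/550) = -13 + 43407/550 = 36257/550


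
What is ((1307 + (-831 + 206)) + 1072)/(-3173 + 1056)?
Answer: -1754/2117 ≈ -0.82853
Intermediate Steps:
((1307 + (-831 + 206)) + 1072)/(-3173 + 1056) = ((1307 - 625) + 1072)/(-2117) = (682 + 1072)*(-1/2117) = 1754*(-1/2117) = -1754/2117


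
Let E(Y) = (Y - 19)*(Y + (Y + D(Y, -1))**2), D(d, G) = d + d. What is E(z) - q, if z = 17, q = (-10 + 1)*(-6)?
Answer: -5290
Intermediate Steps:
D(d, G) = 2*d
q = 54 (q = -9*(-6) = 54)
E(Y) = (-19 + Y)*(Y + 9*Y**2) (E(Y) = (Y - 19)*(Y + (Y + 2*Y)**2) = (-19 + Y)*(Y + (3*Y)**2) = (-19 + Y)*(Y + 9*Y**2))
E(z) - q = 17*(-19 - 170*17 + 9*17**2) - 1*54 = 17*(-19 - 2890 + 9*289) - 54 = 17*(-19 - 2890 + 2601) - 54 = 17*(-308) - 54 = -5236 - 54 = -5290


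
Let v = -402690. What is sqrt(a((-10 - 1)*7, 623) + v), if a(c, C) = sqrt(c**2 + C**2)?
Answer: sqrt(-402690 + 7*sqrt(8042)) ≈ 634.08*I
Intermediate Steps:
a(c, C) = sqrt(C**2 + c**2)
sqrt(a((-10 - 1)*7, 623) + v) = sqrt(sqrt(623**2 + ((-10 - 1)*7)**2) - 402690) = sqrt(sqrt(388129 + (-11*7)**2) - 402690) = sqrt(sqrt(388129 + (-77)**2) - 402690) = sqrt(sqrt(388129 + 5929) - 402690) = sqrt(sqrt(394058) - 402690) = sqrt(7*sqrt(8042) - 402690) = sqrt(-402690 + 7*sqrt(8042))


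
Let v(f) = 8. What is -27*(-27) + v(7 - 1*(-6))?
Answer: 737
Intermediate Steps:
-27*(-27) + v(7 - 1*(-6)) = -27*(-27) + 8 = 729 + 8 = 737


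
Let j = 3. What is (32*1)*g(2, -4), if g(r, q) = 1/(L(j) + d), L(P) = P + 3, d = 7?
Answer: 32/13 ≈ 2.4615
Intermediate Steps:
L(P) = 3 + P
g(r, q) = 1/13 (g(r, q) = 1/((3 + 3) + 7) = 1/(6 + 7) = 1/13)
(32*1)*g(2, -4) = (32*1)*(1/13) = 32*(1/13) = 32/13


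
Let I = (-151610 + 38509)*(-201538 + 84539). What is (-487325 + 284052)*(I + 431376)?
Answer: -2689939106755075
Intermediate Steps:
I = 13232703899 (I = -113101*(-116999) = 13232703899)
(-487325 + 284052)*(I + 431376) = (-487325 + 284052)*(13232703899 + 431376) = -203273*13233135275 = -2689939106755075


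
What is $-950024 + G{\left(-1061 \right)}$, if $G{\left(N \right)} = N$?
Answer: $-951085$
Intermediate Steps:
$-950024 + G{\left(-1061 \right)} = -950024 - 1061 = -951085$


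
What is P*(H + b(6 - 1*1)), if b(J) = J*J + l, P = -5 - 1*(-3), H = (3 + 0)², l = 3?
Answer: -74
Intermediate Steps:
H = 9 (H = 3² = 9)
P = -2 (P = -5 + 3 = -2)
b(J) = 3 + J² (b(J) = J*J + 3 = J² + 3 = 3 + J²)
P*(H + b(6 - 1*1)) = -2*(9 + (3 + (6 - 1*1)²)) = -2*(9 + (3 + (6 - 1)²)) = -2*(9 + (3 + 5²)) = -2*(9 + (3 + 25)) = -2*(9 + 28) = -2*37 = -74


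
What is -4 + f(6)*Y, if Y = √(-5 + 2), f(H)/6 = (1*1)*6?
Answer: -4 + 36*I*√3 ≈ -4.0 + 62.354*I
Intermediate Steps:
f(H) = 36 (f(H) = 6*((1*1)*6) = 6*(1*6) = 6*6 = 36)
Y = I*√3 (Y = √(-3) = I*√3 ≈ 1.732*I)
-4 + f(6)*Y = -4 + 36*(I*√3) = -4 + 36*I*√3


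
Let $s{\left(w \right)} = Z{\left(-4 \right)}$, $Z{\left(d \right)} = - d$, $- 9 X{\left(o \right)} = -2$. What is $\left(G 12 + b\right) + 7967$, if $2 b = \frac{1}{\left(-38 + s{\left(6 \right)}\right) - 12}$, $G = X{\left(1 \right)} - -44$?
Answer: $\frac{2345353}{276} \approx 8497.7$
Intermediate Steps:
$X{\left(o \right)} = \frac{2}{9}$ ($X{\left(o \right)} = \left(- \frac{1}{9}\right) \left(-2\right) = \frac{2}{9}$)
$s{\left(w \right)} = 4$ ($s{\left(w \right)} = \left(-1\right) \left(-4\right) = 4$)
$G = \frac{398}{9}$ ($G = \frac{2}{9} - -44 = \frac{2}{9} + 44 = \frac{398}{9} \approx 44.222$)
$b = - \frac{1}{92}$ ($b = \frac{1}{2 \left(\left(-38 + 4\right) - 12\right)} = \frac{1}{2 \left(-34 - 12\right)} = \frac{1}{2 \left(-46\right)} = \frac{1}{2} \left(- \frac{1}{46}\right) = - \frac{1}{92} \approx -0.01087$)
$\left(G 12 + b\right) + 7967 = \left(\frac{398}{9} \cdot 12 - \frac{1}{92}\right) + 7967 = \left(\frac{1592}{3} - \frac{1}{92}\right) + 7967 = \frac{146461}{276} + 7967 = \frac{2345353}{276}$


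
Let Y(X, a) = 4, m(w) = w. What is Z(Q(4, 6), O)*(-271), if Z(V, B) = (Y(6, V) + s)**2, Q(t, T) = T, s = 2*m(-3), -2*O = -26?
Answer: -1084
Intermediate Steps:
O = 13 (O = -1/2*(-26) = 13)
s = -6 (s = 2*(-3) = -6)
Z(V, B) = 4 (Z(V, B) = (4 - 6)**2 = (-2)**2 = 4)
Z(Q(4, 6), O)*(-271) = 4*(-271) = -1084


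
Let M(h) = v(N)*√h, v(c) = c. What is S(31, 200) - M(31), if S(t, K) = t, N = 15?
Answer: 31 - 15*√31 ≈ -52.516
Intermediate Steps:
M(h) = 15*√h
S(31, 200) - M(31) = 31 - 15*√31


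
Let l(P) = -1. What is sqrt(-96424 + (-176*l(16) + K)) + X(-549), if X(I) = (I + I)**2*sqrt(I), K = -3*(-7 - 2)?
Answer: I*(sqrt(96221) + 3616812*sqrt(61)) ≈ 2.8249e+7*I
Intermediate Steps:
K = 27 (K = -3*(-9) = 27)
X(I) = 4*I**(5/2) (X(I) = (2*I)**2*sqrt(I) = (4*I**2)*sqrt(I) = 4*I**(5/2))
sqrt(-96424 + (-176*l(16) + K)) + X(-549) = sqrt(-96424 + (-176*(-1) + 27)) + 4*(-549)**(5/2) = sqrt(-96424 + (176 + 27)) + 4*(904203*I*sqrt(61)) = sqrt(-96424 + 203) + 3616812*I*sqrt(61) = sqrt(-96221) + 3616812*I*sqrt(61) = I*sqrt(96221) + 3616812*I*sqrt(61)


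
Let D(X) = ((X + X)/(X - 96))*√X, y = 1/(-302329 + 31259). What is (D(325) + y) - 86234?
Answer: -23375450381/271070 + 3250*√13/229 ≈ -86183.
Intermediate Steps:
y = -1/271070 (y = 1/(-271070) = -1/271070 ≈ -3.6891e-6)
D(X) = 2*X^(3/2)/(-96 + X) (D(X) = ((2*X)/(-96 + X))*√X = (2*X/(-96 + X))*√X = 2*X^(3/2)/(-96 + X))
(D(325) + y) - 86234 = (2*325^(3/2)/(-96 + 325) - 1/271070) - 86234 = (2*(1625*√13)/229 - 1/271070) - 86234 = (2*(1625*√13)*(1/229) - 1/271070) - 86234 = (3250*√13/229 - 1/271070) - 86234 = (-1/271070 + 3250*√13/229) - 86234 = -23375450381/271070 + 3250*√13/229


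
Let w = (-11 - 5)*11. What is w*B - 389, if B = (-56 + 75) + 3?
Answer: -4261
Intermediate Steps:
w = -176 (w = -16*11 = -176)
B = 22 (B = 19 + 3 = 22)
w*B - 389 = -176*22 - 389 = -3872 - 389 = -4261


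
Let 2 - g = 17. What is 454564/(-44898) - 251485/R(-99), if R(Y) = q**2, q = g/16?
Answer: -96354756686/336735 ≈ -2.8614e+5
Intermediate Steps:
g = -15 (g = 2 - 1*17 = 2 - 17 = -15)
q = -15/16 ≈ -0.93750
R(Y) = 225/256 (R(Y) = (-15/16)**2 = 225/256)
454564/(-44898) - 251485/R(-99) = 454564/(-44898) - 251485/225/256 = 454564*(-1/44898) - 251485*256/225 = -227282/22449 - 12876032/45 = -96354756686/336735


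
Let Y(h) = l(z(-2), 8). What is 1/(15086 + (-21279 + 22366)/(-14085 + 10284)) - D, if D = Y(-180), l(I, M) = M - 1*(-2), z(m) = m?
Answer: -573404189/57340799 ≈ -9.9999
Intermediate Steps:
l(I, M) = 2 + M (l(I, M) = M + 2 = 2 + M)
Y(h) = 10 (Y(h) = 2 + 8 = 10)
D = 10
1/(15086 + (-21279 + 22366)/(-14085 + 10284)) - D = 1/(15086 + (-21279 + 22366)/(-14085 + 10284)) - 1*10 = 1/(15086 + 1087/(-3801)) - 10 = 1/(15086 + 1087*(-1/3801)) - 10 = 1/(15086 - 1087/3801) - 10 = 1/(57340799/3801) - 10 = 3801/57340799 - 10 = -573404189/57340799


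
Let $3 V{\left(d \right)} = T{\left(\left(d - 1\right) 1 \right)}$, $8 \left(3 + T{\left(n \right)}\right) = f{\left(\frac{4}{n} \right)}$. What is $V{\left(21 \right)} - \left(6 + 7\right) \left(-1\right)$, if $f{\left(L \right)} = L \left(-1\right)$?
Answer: $\frac{1439}{120} \approx 11.992$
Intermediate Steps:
$f{\left(L \right)} = - L$
$T{\left(n \right)} = -3 - \frac{1}{2 n}$ ($T{\left(n \right)} = -3 + \frac{\left(-1\right) \frac{4}{n}}{8} = -3 + \frac{\left(-4\right) \frac{1}{n}}{8} = -3 - \frac{1}{2 n}$)
$V{\left(d \right)} = -1 - \frac{1}{6 \left(-1 + d\right)}$ ($V{\left(d \right)} = \frac{-3 - \frac{1}{2 \left(d - 1\right) 1}}{3} = \frac{-3 - \frac{1}{2 \left(-1 + d\right) 1}}{3} = \frac{-3 - \frac{1}{2 \left(-1 + d\right)}}{3} = -1 - \frac{1}{6 \left(-1 + d\right)}$)
$V{\left(21 \right)} - \left(6 + 7\right) \left(-1\right) = \frac{\frac{5}{6} - 21}{-1 + 21} - \left(6 + 7\right) \left(-1\right) = \frac{\frac{5}{6} - 21}{20} - 13 \left(-1\right) = \frac{1}{20} \left(- \frac{121}{6}\right) - -13 = - \frac{121}{120} + 13 = \frac{1439}{120}$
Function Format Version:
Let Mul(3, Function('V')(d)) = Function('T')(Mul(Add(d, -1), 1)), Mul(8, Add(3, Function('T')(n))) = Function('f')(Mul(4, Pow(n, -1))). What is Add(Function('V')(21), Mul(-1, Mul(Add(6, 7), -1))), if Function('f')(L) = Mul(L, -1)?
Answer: Rational(1439, 120) ≈ 11.992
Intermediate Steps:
Function('f')(L) = Mul(-1, L)
Function('T')(n) = Add(-3, Mul(Rational(-1, 2), Pow(n, -1))) (Function('T')(n) = Add(-3, Mul(Rational(1, 8), Mul(-1, Mul(4, Pow(n, -1))))) = Add(-3, Mul(Rational(1, 8), Mul(-4, Pow(n, -1)))) = Add(-3, Mul(Rational(-1, 2), Pow(n, -1))))
Function('V')(d) = Add(-1, Mul(Rational(-1, 6), Pow(Add(-1, d), -1))) (Function('V')(d) = Mul(Rational(1, 3), Add(-3, Mul(Rational(-1, 2), Pow(Mul(Add(d, -1), 1), -1)))) = Mul(Rational(1, 3), Add(-3, Mul(Rational(-1, 2), Pow(Mul(Add(-1, d), 1), -1)))) = Mul(Rational(1, 3), Add(-3, Mul(Rational(-1, 2), Pow(Add(-1, d), -1)))) = Add(-1, Mul(Rational(-1, 6), Pow(Add(-1, d), -1))))
Add(Function('V')(21), Mul(-1, Mul(Add(6, 7), -1))) = Add(Mul(Pow(Add(-1, 21), -1), Add(Rational(5, 6), Mul(-1, 21))), Mul(-1, Mul(Add(6, 7), -1))) = Add(Mul(Pow(20, -1), Add(Rational(5, 6), -21)), Mul(-1, Mul(13, -1))) = Add(Mul(Rational(1, 20), Rational(-121, 6)), Mul(-1, -13)) = Add(Rational(-121, 120), 13) = Rational(1439, 120)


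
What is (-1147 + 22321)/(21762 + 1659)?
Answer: 7058/7807 ≈ 0.90406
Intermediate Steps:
(-1147 + 22321)/(21762 + 1659) = 21174/23421 = 21174*(1/23421) = 7058/7807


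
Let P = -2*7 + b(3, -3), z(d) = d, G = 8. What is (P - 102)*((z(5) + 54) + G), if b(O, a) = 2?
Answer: -7638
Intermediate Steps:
P = -12 (P = -2*7 + 2 = -14 + 2 = -12)
(P - 102)*((z(5) + 54) + G) = (-12 - 102)*((5 + 54) + 8) = -114*(59 + 8) = -114*67 = -7638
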